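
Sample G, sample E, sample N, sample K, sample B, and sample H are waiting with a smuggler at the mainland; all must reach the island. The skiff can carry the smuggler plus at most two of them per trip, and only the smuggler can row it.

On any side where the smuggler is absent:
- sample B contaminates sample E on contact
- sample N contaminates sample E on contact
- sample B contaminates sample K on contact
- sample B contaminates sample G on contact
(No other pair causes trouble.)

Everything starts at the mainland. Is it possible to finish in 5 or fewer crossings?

No

Counting alone: the smuggler can take at most 2 across per trip to the island, so moving all 6 needs at least 3 loaded trips out, with a return between consecutive ones — at least 5 crossings.
The safety rule pushes this higher. Following every safe sequence of crossings, the most of the 6 that can be at the island as the skiff arrives there on crossing 5 is 5 — never all 6.
So the move cannot be finished within 5 crossings. (The shortest complete plan takes 7:)
1. Smuggler goes to the island with sample B and sample E.  [the mainland: sample G, sample H, sample K, sample N | the island: sample B, sample E]
2. Smuggler goes back to the mainland with sample E.  [the mainland: sample E, sample G, sample H, sample K, sample N | the island: sample B]
3. Smuggler goes to the island with sample E and sample G.  [the mainland: sample H, sample K, sample N | the island: sample B, sample E, sample G]
4. Smuggler goes back to the mainland with sample B.  [the mainland: sample B, sample H, sample K, sample N | the island: sample E, sample G]
5. Smuggler goes to the island with sample H and sample K.  [the mainland: sample B, sample N | the island: sample E, sample G, sample H, sample K]
6. Smuggler goes back to the mainland alone.  [the mainland: sample B, sample N | the island: sample E, sample G, sample H, sample K]
7. Smuggler goes to the island with sample B and sample N.  [the mainland: — | the island: sample B, sample E, sample G, sample H, sample K, sample N]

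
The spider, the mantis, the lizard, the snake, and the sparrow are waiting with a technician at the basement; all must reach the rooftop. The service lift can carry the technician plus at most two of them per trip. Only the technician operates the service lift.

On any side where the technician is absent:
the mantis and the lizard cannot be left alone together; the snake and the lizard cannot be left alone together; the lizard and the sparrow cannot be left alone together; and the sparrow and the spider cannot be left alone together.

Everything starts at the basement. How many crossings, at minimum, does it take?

5

Counting alone: the technician can take at most 2 across per trip to the rooftop, so moving all 5 needs at least 3 loaded trips out, with a return between consecutive ones — at least 5 crossings.
The plan below uses exactly 5 crossings, so it is optimal:
1. Technician goes to the rooftop with the lizard and the spider.
2. Technician goes back to the basement alone.
3. Technician goes to the rooftop with the mantis and the snake.
4. Technician goes back to the basement with the lizard.
5. Technician goes to the rooftop with the lizard and the sparrow.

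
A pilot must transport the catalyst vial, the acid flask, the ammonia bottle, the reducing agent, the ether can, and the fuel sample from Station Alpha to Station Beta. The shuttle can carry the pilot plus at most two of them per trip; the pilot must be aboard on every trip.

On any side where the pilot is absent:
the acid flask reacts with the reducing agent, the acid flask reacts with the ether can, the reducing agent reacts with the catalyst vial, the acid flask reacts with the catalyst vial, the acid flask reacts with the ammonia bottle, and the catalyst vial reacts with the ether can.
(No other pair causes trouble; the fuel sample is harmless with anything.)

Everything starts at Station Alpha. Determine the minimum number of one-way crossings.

9

Counting alone: the pilot can take at most 2 across per trip to Station Beta, so moving all 6 needs at least 3 loaded trips out, with a return between consecutive ones — at least 5 crossings.
The safety rule pushes this higher. Following every safe sequence of crossings, the most of the 6 that can be at Station Beta as the shuttle arrives there on crossings 5, 7 is 4, 5 respectively — never all 6.
So no plan with fewer than 9 crossings exists, and this one achieves 9:
1. Pilot goes to Station Beta with the acid flask and the catalyst vial.  [Station Alpha: the ammonia bottle, the ether can, the fuel sample, the reducing agent | Station Beta: the acid flask, the catalyst vial]
2. Pilot goes back to Station Alpha with the catalyst vial.  [Station Alpha: the ammonia bottle, the catalyst vial, the ether can, the fuel sample, the reducing agent | Station Beta: the acid flask]
3. Pilot goes to Station Beta with the ammonia bottle and the catalyst vial.  [Station Alpha: the ether can, the fuel sample, the reducing agent | Station Beta: the acid flask, the ammonia bottle, the catalyst vial]
4. Pilot goes back to Station Alpha with the acid flask.  [Station Alpha: the acid flask, the ether can, the fuel sample, the reducing agent | Station Beta: the ammonia bottle, the catalyst vial]
5. Pilot goes to Station Beta with the acid flask and the fuel sample.  [Station Alpha: the ether can, the reducing agent | Station Beta: the acid flask, the ammonia bottle, the catalyst vial, the fuel sample]
6. Pilot goes back to Station Alpha with the acid flask.  [Station Alpha: the acid flask, the ether can, the reducing agent | Station Beta: the ammonia bottle, the catalyst vial, the fuel sample]
7. Pilot goes to Station Beta with the ether can and the reducing agent.  [Station Alpha: the acid flask | Station Beta: the ammonia bottle, the catalyst vial, the ether can, the fuel sample, the reducing agent]
8. Pilot goes back to Station Alpha with the catalyst vial.  [Station Alpha: the acid flask, the catalyst vial | Station Beta: the ammonia bottle, the ether can, the fuel sample, the reducing agent]
9. Pilot goes to Station Beta with the acid flask and the catalyst vial.  [Station Alpha: — | Station Beta: the acid flask, the ammonia bottle, the catalyst vial, the ether can, the fuel sample, the reducing agent]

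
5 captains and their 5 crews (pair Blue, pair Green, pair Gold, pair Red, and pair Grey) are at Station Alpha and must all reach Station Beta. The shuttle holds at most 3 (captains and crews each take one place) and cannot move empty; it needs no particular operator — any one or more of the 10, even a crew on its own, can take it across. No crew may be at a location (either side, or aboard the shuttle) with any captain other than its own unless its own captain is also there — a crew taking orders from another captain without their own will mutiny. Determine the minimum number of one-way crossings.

Counting alone: each trip to Station Beta takes at most 3 across and each return brings at least 1 back, so after t trips out (and t−1 returns) at most 3t − (t−1) of the 10 are across; that first reaches 10 at t = 5, so at least 9 crossings are needed.
The safety rule pushes this higher. Following every safe sequence of crossings, the most of the 10 that can be at Station Beta as the shuttle arrives there on crossing 9 is 9 — never all 10.
So no plan with fewer than 11 crossings exists, and this one achieves 11:
1. captain Blue and crew Blue cross → Station Beta.
2. captain Blue crosses ← Station Alpha.
3. crew Gold, crew Green, and crew Red cross → Station Beta.
4. crew Blue crosses ← Station Alpha.
5. captain Gold, captain Green, and captain Red cross → Station Beta.
6. captain Green and crew Green cross ← Station Alpha.
7. captain Blue, captain Green, and captain Grey cross → Station Beta.
8. crew Gold crosses ← Station Alpha.
9. crew Blue and crew Green cross → Station Beta.
10. crew Blue crosses ← Station Alpha.
11. crew Blue, crew Gold, and crew Grey cross → Station Beta.

11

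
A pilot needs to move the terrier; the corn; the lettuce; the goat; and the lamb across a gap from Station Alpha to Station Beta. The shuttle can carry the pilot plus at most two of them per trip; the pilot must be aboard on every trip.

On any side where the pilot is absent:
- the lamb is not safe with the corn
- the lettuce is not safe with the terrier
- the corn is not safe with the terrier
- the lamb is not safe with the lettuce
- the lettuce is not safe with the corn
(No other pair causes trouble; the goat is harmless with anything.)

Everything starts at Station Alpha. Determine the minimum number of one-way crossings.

Counting alone: the pilot can take at most 2 across per trip to Station Beta, so moving all 5 needs at least 3 loaded trips out, with a return between consecutive ones — at least 5 crossings.
The safety rule pushes this higher. Following every safe sequence of crossings, the most of the 5 that can be at Station Beta as the shuttle arrives there on crossing 5 is 4 — never all 5.
So no plan with fewer than 7 crossings exists, and this one achieves 7:
1. Pilot goes to Station Beta with the corn and the lettuce.  [Station Alpha: the goat, the lamb, the terrier | Station Beta: the corn, the lettuce]
2. Pilot goes back to Station Alpha with the corn.  [Station Alpha: the corn, the goat, the lamb, the terrier | Station Beta: the lettuce]
3. Pilot goes to Station Beta with the lamb and the terrier.  [Station Alpha: the corn, the goat | Station Beta: the lamb, the lettuce, the terrier]
4. Pilot goes back to Station Alpha with the lettuce.  [Station Alpha: the corn, the goat, the lettuce | Station Beta: the lamb, the terrier]
5. Pilot goes to Station Beta with the corn and the goat.  [Station Alpha: the lettuce | Station Beta: the corn, the goat, the lamb, the terrier]
6. Pilot goes back to Station Alpha with the corn.  [Station Alpha: the corn, the lettuce | Station Beta: the goat, the lamb, the terrier]
7. Pilot goes to Station Beta with the corn and the lettuce.  [Station Alpha: — | Station Beta: the corn, the goat, the lamb, the lettuce, the terrier]

7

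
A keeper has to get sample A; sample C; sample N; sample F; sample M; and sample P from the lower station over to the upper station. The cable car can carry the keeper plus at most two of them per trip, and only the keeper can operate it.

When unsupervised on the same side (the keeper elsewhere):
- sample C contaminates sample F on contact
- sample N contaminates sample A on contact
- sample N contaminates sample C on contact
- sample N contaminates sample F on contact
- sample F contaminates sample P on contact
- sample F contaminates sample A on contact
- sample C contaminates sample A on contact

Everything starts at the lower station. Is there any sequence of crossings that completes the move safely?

No

Whatever the first load, the items left behind include a forbidden pair without the keeper. No opening move is safe, so no plan exists.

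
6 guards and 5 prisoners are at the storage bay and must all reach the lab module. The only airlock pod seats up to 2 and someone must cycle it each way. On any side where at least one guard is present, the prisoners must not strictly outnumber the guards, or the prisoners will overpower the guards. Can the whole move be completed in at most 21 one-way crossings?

Yes

Yes — this plan uses 19 crossings (≤ 21):
1. 2 prisoners → the lab module.  (the storage bay: 6G 3P; the lab module: 0G 2P)
2. 1 prisoner ← the storage bay.  (the storage bay: 6G 4P; the lab module: 0G 1P)
3. 2 prisoners → the lab module.  (the storage bay: 6G 2P; the lab module: 0G 3P)
4. 1 prisoner ← the storage bay.  (the storage bay: 6G 3P; the lab module: 0G 2P)
5. 2 guards → the lab module.  (the storage bay: 4G 3P; the lab module: 2G 2P)
6. 1 prisoner ← the storage bay.  (the storage bay: 4G 4P; the lab module: 2G 1P)
7. 1 guard and 1 prisoner → the lab module.  (the storage bay: 3G 3P; the lab module: 3G 2P)
8. 1 guard ← the storage bay.  (the storage bay: 4G 3P; the lab module: 2G 2P)
9. 1 guard and 1 prisoner → the lab module.  (the storage bay: 3G 2P; the lab module: 3G 3P)
10. 1 prisoner ← the storage bay.  (the storage bay: 3G 3P; the lab module: 3G 2P)
11. 1 guard and 1 prisoner → the lab module.  (the storage bay: 2G 2P; the lab module: 4G 3P)
12. 1 guard ← the storage bay.  (the storage bay: 3G 2P; the lab module: 3G 3P)
13. 1 guard and 1 prisoner → the lab module.  (the storage bay: 2G 1P; the lab module: 4G 4P)
14. 1 prisoner ← the storage bay.  (the storage bay: 2G 2P; the lab module: 4G 3P)
15. 1 guard and 1 prisoner → the lab module.  (the storage bay: 1G 1P; the lab module: 5G 4P)
16. 1 guard ← the storage bay.  (the storage bay: 2G 1P; the lab module: 4G 4P)
17. 1 guard and 1 prisoner → the lab module.  (the storage bay: 1G 0P; the lab module: 5G 5P)
18. 1 prisoner ← the storage bay.  (the storage bay: 1G 1P; the lab module: 5G 4P)
19. 1 guard and 1 prisoner → the lab module.  (the storage bay: 0G 0P; the lab module: 6G 5P)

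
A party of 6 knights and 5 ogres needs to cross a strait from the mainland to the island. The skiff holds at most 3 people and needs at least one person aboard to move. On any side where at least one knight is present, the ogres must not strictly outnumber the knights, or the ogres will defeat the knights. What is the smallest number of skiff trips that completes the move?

9

Counting alone: each trip to the island takes at most 3 across and each return brings at least 1 back, so after t trips out (and t−1 returns) at most 3t − (t−1) of the 11 are across; that first reaches 11 at t = 5, so at least 9 crossings are needed.
The plan below uses exactly 9 crossings, so it is optimal:
1. 3 ogres → the island.  (the mainland: 6K 2O; the island: 0K 3O)
2. 1 ogre ← the mainland.  (the mainland: 6K 3O; the island: 0K 2O)
3. 3 knights → the island.  (the mainland: 3K 3O; the island: 3K 2O)
4. 1 knight ← the mainland.  (the mainland: 4K 3O; the island: 2K 2O)
5. 2 knights and 1 ogre → the island.  (the mainland: 2K 2O; the island: 4K 3O)
6. 1 knight ← the mainland.  (the mainland: 3K 2O; the island: 3K 3O)
7. 2 knights and 1 ogre → the island.  (the mainland: 1K 1O; the island: 5K 4O)
8. 1 knight ← the mainland.  (the mainland: 2K 1O; the island: 4K 4O)
9. 2 knights and 1 ogre → the island.  (the mainland: 0K 0O; the island: 6K 5O)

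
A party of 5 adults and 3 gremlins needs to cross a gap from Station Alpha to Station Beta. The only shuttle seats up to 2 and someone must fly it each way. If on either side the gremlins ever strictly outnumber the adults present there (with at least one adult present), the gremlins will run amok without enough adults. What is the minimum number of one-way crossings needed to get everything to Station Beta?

13

Counting alone: each trip to Station Beta takes at most 2 across and each return brings at least 1 back, so after t trips out (and t−1 returns) at most 2t − (t−1) of the 8 are across; that first reaches 8 at t = 7, so at least 13 crossings are needed.
The plan below uses exactly 13 crossings, so it is optimal:
1. 2 gremlins → Station Beta.  (Station Alpha: 5A 1G; Station Beta: 0A 2G)
2. 1 gremlin ← Station Alpha.  (Station Alpha: 5A 2G; Station Beta: 0A 1G)
3. 2 gremlins → Station Beta.  (Station Alpha: 5A 0G; Station Beta: 0A 3G)
4. 1 gremlin ← Station Alpha.  (Station Alpha: 5A 1G; Station Beta: 0A 2G)
5. 2 adults → Station Beta.  (Station Alpha: 3A 1G; Station Beta: 2A 2G)
6. 1 gremlin ← Station Alpha.  (Station Alpha: 3A 2G; Station Beta: 2A 1G)
7. 1 adult and 1 gremlin → Station Beta.  (Station Alpha: 2A 1G; Station Beta: 3A 2G)
8. 1 gremlin ← Station Alpha.  (Station Alpha: 2A 2G; Station Beta: 3A 1G)
9. 2 gremlins → Station Beta.  (Station Alpha: 2A 0G; Station Beta: 3A 3G)
10. 1 gremlin ← Station Alpha.  (Station Alpha: 2A 1G; Station Beta: 3A 2G)
11. 1 adult and 1 gremlin → Station Beta.  (Station Alpha: 1A 0G; Station Beta: 4A 3G)
12. 1 gremlin ← Station Alpha.  (Station Alpha: 1A 1G; Station Beta: 4A 2G)
13. 1 adult and 1 gremlin → Station Beta.  (Station Alpha: 0A 0G; Station Beta: 5A 3G)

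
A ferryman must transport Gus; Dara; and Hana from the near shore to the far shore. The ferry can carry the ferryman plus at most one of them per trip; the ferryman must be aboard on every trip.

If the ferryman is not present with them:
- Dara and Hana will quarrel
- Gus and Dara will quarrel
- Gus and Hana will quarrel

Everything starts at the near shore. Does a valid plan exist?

No

Whatever the first load, the items left behind include a forbidden pair without the ferryman. No opening move is safe, so no plan exists.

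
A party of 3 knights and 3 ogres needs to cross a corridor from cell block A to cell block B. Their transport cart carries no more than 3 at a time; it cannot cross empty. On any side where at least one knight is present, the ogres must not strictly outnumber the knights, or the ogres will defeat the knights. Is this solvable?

1. 2 ogres → cell block B.  (cell block A: 3K 1O; cell block B: 0K 2O)
2. 1 ogre ← cell block A.  (cell block A: 3K 2O; cell block B: 0K 1O)
3. 3 knights → cell block B.  (cell block A: 0K 2O; cell block B: 3K 1O)
4. 1 ogre ← cell block A.  (cell block A: 0K 3O; cell block B: 3K 0O)
5. 3 ogres → cell block B.  (cell block A: 0K 0O; cell block B: 3K 3O)

Yes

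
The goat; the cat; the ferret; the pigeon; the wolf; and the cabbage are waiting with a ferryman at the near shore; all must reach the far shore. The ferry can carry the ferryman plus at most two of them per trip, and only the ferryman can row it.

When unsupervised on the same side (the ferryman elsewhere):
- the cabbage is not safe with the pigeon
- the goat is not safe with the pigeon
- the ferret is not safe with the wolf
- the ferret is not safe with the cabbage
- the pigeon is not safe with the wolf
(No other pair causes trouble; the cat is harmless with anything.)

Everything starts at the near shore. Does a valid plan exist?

Yes

1. Ferryman goes to the far shore with the ferret and the pigeon.  [the near shore: the cabbage, the cat, the goat, the wolf | the far shore: the ferret, the pigeon]
2. Ferryman goes back to the near shore alone.  [the near shore: the cabbage, the cat, the goat, the wolf | the far shore: the ferret, the pigeon]
3. Ferryman goes to the far shore with the cat and the goat.  [the near shore: the cabbage, the wolf | the far shore: the cat, the ferret, the goat, the pigeon]
4. Ferryman goes back to the near shore with the pigeon.  [the near shore: the cabbage, the pigeon, the wolf | the far shore: the cat, the ferret, the goat]
5. Ferryman goes to the far shore with the cabbage and the wolf.  [the near shore: the pigeon | the far shore: the cabbage, the cat, the ferret, the goat, the wolf]
6. Ferryman goes back to the near shore with the ferret.  [the near shore: the ferret, the pigeon | the far shore: the cabbage, the cat, the goat, the wolf]
7. Ferryman goes to the far shore with the ferret and the pigeon.  [the near shore: — | the far shore: the cabbage, the cat, the ferret, the goat, the pigeon, the wolf]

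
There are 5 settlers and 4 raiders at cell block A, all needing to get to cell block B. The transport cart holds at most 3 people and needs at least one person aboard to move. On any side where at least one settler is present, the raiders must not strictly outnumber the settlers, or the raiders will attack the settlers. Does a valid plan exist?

Yes

1. 3 raiders → cell block B.  (cell block A: 5S 1R; cell block B: 0S 3R)
2. 1 raider ← cell block A.  (cell block A: 5S 2R; cell block B: 0S 2R)
3. 3 settlers → cell block B.  (cell block A: 2S 2R; cell block B: 3S 2R)
4. 1 settler ← cell block A.  (cell block A: 3S 2R; cell block B: 2S 2R)
5. 2 settlers and 1 raider → cell block B.  (cell block A: 1S 1R; cell block B: 4S 3R)
6. 1 settler ← cell block A.  (cell block A: 2S 1R; cell block B: 3S 3R)
7. 2 settlers and 1 raider → cell block B.  (cell block A: 0S 0R; cell block B: 5S 4R)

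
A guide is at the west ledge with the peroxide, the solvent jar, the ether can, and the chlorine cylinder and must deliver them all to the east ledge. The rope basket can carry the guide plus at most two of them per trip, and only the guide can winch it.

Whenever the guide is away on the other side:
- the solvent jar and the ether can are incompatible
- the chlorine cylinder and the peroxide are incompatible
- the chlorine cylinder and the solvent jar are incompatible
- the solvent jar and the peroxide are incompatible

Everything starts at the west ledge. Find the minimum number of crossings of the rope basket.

5

Counting alone: the guide can take at most 2 across per trip to the east ledge, so moving all 4 needs at least 2 loaded trips out, with a return between consecutive ones — at least 3 crossings.
The safety rule pushes this higher. Following every safe sequence of crossings, the most of the 4 that can be at the east ledge as the rope basket arrives there on crossing 3 is 3 — never all 4.
So no plan with fewer than 5 crossings exists, and this one achieves 5:
1. Guide goes to the east ledge with the peroxide and the solvent jar.
2. Guide goes back to the west ledge with the peroxide.
3. Guide goes to the east ledge with the ether can and the peroxide.
4. Guide goes back to the west ledge with the solvent jar.
5. Guide goes to the east ledge with the chlorine cylinder and the solvent jar.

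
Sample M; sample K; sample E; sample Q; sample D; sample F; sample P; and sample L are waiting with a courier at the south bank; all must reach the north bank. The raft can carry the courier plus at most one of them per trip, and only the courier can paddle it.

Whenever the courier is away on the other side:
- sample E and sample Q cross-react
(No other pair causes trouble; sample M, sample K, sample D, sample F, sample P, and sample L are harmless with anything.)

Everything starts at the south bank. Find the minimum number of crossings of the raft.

Counting alone: the courier can take at most 1 across per trip to the north bank, so moving all 8 needs at least 8 loaded trips out, with a return between consecutive ones — at least 15 crossings.
The plan below uses exactly 15 crossings, so it is optimal:
1. Courier goes to the north bank with sample E.  [the south bank: sample D, sample F, sample K, sample L, sample M, sample P, sample Q | the north bank: sample E]
2. Courier goes back to the south bank alone.  [the south bank: sample D, sample F, sample K, sample L, sample M, sample P, sample Q | the north bank: sample E]
3. Courier goes to the north bank with sample M.  [the south bank: sample D, sample F, sample K, sample L, sample P, sample Q | the north bank: sample E, sample M]
4. Courier goes back to the south bank alone.  [the south bank: sample D, sample F, sample K, sample L, sample P, sample Q | the north bank: sample E, sample M]
5. Courier goes to the north bank with sample K.  [the south bank: sample D, sample F, sample L, sample P, sample Q | the north bank: sample E, sample K, sample M]
6. Courier goes back to the south bank alone.  [the south bank: sample D, sample F, sample L, sample P, sample Q | the north bank: sample E, sample K, sample M]
7. Courier goes to the north bank with sample D.  [the south bank: sample F, sample L, sample P, sample Q | the north bank: sample D, sample E, sample K, sample M]
8. Courier goes back to the south bank alone.  [the south bank: sample F, sample L, sample P, sample Q | the north bank: sample D, sample E, sample K, sample M]
9. Courier goes to the north bank with sample F.  [the south bank: sample L, sample P, sample Q | the north bank: sample D, sample E, sample F, sample K, sample M]
10. Courier goes back to the south bank alone.  [the south bank: sample L, sample P, sample Q | the north bank: sample D, sample E, sample F, sample K, sample M]
11. Courier goes to the north bank with sample P.  [the south bank: sample L, sample Q | the north bank: sample D, sample E, sample F, sample K, sample M, sample P]
12. Courier goes back to the south bank alone.  [the south bank: sample L, sample Q | the north bank: sample D, sample E, sample F, sample K, sample M, sample P]
13. Courier goes to the north bank with sample L.  [the south bank: sample Q | the north bank: sample D, sample E, sample F, sample K, sample L, sample M, sample P]
14. Courier goes back to the south bank alone.  [the south bank: sample Q | the north bank: sample D, sample E, sample F, sample K, sample L, sample M, sample P]
15. Courier goes to the north bank with sample Q.  [the south bank: — | the north bank: sample D, sample E, sample F, sample K, sample L, sample M, sample P, sample Q]

15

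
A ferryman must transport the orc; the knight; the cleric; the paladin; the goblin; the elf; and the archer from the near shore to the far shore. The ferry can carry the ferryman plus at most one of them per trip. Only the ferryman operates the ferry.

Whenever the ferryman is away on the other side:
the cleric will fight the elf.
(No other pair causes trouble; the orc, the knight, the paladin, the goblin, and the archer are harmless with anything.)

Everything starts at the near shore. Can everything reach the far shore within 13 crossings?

Yes — this plan uses 13 crossings (≤ 13):
1. Ferryman goes to the far shore with the cleric.
2. Ferryman goes back to the near shore alone.
3. Ferryman goes to the far shore with the orc.
4. Ferryman goes back to the near shore alone.
5. Ferryman goes to the far shore with the knight.
6. Ferryman goes back to the near shore alone.
7. Ferryman goes to the far shore with the paladin.
8. Ferryman goes back to the near shore alone.
9. Ferryman goes to the far shore with the goblin.
10. Ferryman goes back to the near shore alone.
11. Ferryman goes to the far shore with the archer.
12. Ferryman goes back to the near shore alone.
13. Ferryman goes to the far shore with the elf.

Yes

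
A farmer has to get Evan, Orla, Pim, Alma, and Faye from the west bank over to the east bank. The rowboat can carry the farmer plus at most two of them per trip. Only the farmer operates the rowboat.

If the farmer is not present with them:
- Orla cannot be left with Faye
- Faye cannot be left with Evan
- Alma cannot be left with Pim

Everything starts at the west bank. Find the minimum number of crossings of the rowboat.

5

Counting alone: the farmer can take at most 2 across per trip to the east bank, so moving all 5 needs at least 3 loaded trips out, with a return between consecutive ones — at least 5 crossings.
The plan below uses exactly 5 crossings, so it is optimal:
1. Farmer goes to the east bank with Faye and Pim.  [the west bank: Alma, Evan, Orla | the east bank: Faye, Pim]
2. Farmer goes back to the west bank alone.  [the west bank: Alma, Evan, Orla | the east bank: Faye, Pim]
3. Farmer goes to the east bank with Evan and Orla.  [the west bank: Alma | the east bank: Evan, Faye, Orla, Pim]
4. Farmer goes back to the west bank with Faye.  [the west bank: Alma, Faye | the east bank: Evan, Orla, Pim]
5. Farmer goes to the east bank with Alma and Faye.  [the west bank: — | the east bank: Alma, Evan, Faye, Orla, Pim]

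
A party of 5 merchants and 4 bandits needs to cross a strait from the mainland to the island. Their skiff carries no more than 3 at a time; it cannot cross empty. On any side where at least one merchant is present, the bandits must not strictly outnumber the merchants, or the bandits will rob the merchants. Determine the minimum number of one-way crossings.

Counting alone: each trip to the island takes at most 3 across and each return brings at least 1 back, so after t trips out (and t−1 returns) at most 3t − (t−1) of the 9 are across; that first reaches 9 at t = 4, so at least 7 crossings are needed.
The plan below uses exactly 7 crossings, so it is optimal:
1. 3 bandits → the island.  (the mainland: 5M 1B; the island: 0M 3B)
2. 1 bandit ← the mainland.  (the mainland: 5M 2B; the island: 0M 2B)
3. 3 merchants → the island.  (the mainland: 2M 2B; the island: 3M 2B)
4. 1 merchant ← the mainland.  (the mainland: 3M 2B; the island: 2M 2B)
5. 2 merchants and 1 bandit → the island.  (the mainland: 1M 1B; the island: 4M 3B)
6. 1 merchant ← the mainland.  (the mainland: 2M 1B; the island: 3M 3B)
7. 2 merchants and 1 bandit → the island.  (the mainland: 0M 0B; the island: 5M 4B)

7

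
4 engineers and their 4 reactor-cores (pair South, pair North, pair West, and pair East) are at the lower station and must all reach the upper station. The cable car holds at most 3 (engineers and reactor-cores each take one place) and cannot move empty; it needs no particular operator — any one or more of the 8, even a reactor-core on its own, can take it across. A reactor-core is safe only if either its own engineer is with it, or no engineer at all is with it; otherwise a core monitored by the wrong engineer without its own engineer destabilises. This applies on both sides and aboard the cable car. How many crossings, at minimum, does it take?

Counting alone: each trip to the upper station takes at most 3 across and each return brings at least 1 back, so after t trips out (and t−1 returns) at most 3t − (t−1) of the 8 are across; that first reaches 8 at t = 4, so at least 7 crossings are needed.
The safety rule pushes this higher. Following every safe sequence of crossings, the most of the 8 that can be at the upper station as the cable car arrives there on crossing 7 is 7 — never all 8.
So no plan with fewer than 9 crossings exists, and this one achieves 9:
1. engineer South and reactor-core South cross → the upper station.
2. engineer South crosses ← the lower station.
3. engineer North, engineer South, and reactor-core North cross → the upper station.
4. engineer South and reactor-core South cross ← the lower station.
5. engineer East, engineer South, and engineer West cross → the upper station.
6. reactor-core North crosses ← the lower station.
7. reactor-core North and reactor-core South cross → the upper station.
8. reactor-core South crosses ← the lower station.
9. reactor-core East, reactor-core South, and reactor-core West cross → the upper station.

9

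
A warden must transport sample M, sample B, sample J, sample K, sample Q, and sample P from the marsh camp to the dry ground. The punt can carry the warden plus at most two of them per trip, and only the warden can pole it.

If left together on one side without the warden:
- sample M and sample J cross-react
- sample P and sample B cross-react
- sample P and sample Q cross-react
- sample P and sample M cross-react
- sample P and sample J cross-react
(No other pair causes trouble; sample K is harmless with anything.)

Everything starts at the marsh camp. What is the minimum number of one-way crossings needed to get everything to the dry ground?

Counting alone: the warden can take at most 2 across per trip to the dry ground, so moving all 6 needs at least 3 loaded trips out, with a return between consecutive ones — at least 5 crossings.
The safety rule pushes this higher. Following every safe sequence of crossings, the most of the 6 that can be at the dry ground as the punt arrives there on crossings 5, 7 is 4, 5 respectively — never all 6.
So no plan with fewer than 9 crossings exists, and this one achieves 9:
1. Warden goes to the dry ground with sample M and sample P.
2. Warden goes back to the marsh camp with sample M.
3. Warden goes to the dry ground with sample B and sample M.
4. Warden goes back to the marsh camp with sample P.
5. Warden goes to the dry ground with sample J and sample Q.
6. Warden goes back to the marsh camp with sample M.
7. Warden goes to the dry ground with sample K and sample M.
8. Warden goes back to the marsh camp with sample M.
9. Warden goes to the dry ground with sample M and sample P.

9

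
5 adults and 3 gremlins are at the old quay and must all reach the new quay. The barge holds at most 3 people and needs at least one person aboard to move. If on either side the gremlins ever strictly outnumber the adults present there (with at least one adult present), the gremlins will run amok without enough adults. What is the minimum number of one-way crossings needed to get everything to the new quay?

7

Counting alone: each trip to the new quay takes at most 3 across and each return brings at least 1 back, so after t trips out (and t−1 returns) at most 3t − (t−1) of the 8 are across; that first reaches 8 at t = 4, so at least 7 crossings are needed.
The plan below uses exactly 7 crossings, so it is optimal:
1. 2 gremlins → the new quay.  (the old quay: 5A 1G; the new quay: 0A 2G)
2. 1 gremlin ← the old quay.  (the old quay: 5A 2G; the new quay: 0A 1G)
3. 2 adults and 1 gremlin → the new quay.  (the old quay: 3A 1G; the new quay: 2A 2G)
4. 1 gremlin ← the old quay.  (the old quay: 3A 2G; the new quay: 2A 1G)
5. 1 adult and 2 gremlins → the new quay.  (the old quay: 2A 0G; the new quay: 3A 3G)
6. 1 gremlin ← the old quay.  (the old quay: 2A 1G; the new quay: 3A 2G)
7. 2 adults and 1 gremlin → the new quay.  (the old quay: 0A 0G; the new quay: 5A 3G)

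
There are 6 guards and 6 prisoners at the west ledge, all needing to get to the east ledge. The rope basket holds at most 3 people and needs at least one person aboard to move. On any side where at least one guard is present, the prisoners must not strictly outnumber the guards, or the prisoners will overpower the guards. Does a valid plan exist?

No

Following every safe sequence of crossings from the start, the most of the 12 that can be at the east ledge as the rope basket arrives there on crossings 1, 3, 5 is 3, 5, 6 respectively; the best ever achieved is 6 of 12.
From crossing 7 on, no configuration arises that was not already reachable earlier: only 17 distinct safe configurations (who is on which side, and where the rope basket is) can ever be reached, none of them has everyone across, and every continuation just revisits them. They are: 0 guards + 0 prisoners across (rope basket back at the start); 0 guards + 1 prisoner across (rope basket there); 0 guards + 1 prisoner across (rope basket back at the start); 0 guards + 2 prisoners across (rope basket there); 0 guards + 2 prisoners across (rope basket back at the start); 0 guards + 3 prisoners across (rope basket there); 0 guards + 3 prisoners across (rope basket back at the start); 0 guards + 4 prisoners across (rope basket there); 0 guards + 4 prisoners across (rope basket back at the start); 0 guards + 5 prisoners across (rope basket there); 0 guards + 5 prisoners across (rope basket back at the start); 0 guards + 6 prisoners across (rope basket there); 1 guard + 1 prisoner across (rope basket there); 1 guard + 1 prisoner across (rope basket back at the start); 2 guards + 2 prisoners across (rope basket there); 2 guards + 2 prisoners across (rope basket back at the start); 3 guards + 3 prisoners across (rope basket there). So no valid plan exists.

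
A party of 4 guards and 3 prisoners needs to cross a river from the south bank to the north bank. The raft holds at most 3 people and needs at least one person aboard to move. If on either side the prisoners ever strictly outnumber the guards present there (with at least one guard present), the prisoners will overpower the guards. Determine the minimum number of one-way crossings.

Counting alone: each trip to the north bank takes at most 3 across and each return brings at least 1 back, so after t trips out (and t−1 returns) at most 3t − (t−1) of the 7 are across; that first reaches 7 at t = 3, so at least 5 crossings are needed.
The plan below uses exactly 5 crossings, so it is optimal:
1. 3 prisoners → the north bank.  (the south bank: 4G 0P; the north bank: 0G 3P)
2. 1 prisoner ← the south bank.  (the south bank: 4G 1P; the north bank: 0G 2P)
3. 3 guards → the north bank.  (the south bank: 1G 1P; the north bank: 3G 2P)
4. 1 guard ← the south bank.  (the south bank: 2G 1P; the north bank: 2G 2P)
5. 2 guards and 1 prisoner → the north bank.  (the south bank: 0G 0P; the north bank: 4G 3P)

5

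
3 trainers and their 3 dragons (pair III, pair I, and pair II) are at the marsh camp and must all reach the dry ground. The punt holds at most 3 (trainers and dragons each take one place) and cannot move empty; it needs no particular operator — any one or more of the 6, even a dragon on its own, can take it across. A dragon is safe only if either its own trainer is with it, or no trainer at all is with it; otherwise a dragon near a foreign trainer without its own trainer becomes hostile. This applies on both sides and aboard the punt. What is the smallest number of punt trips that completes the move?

5

Counting alone: each trip to the dry ground takes at most 3 across and each return brings at least 1 back, so after t trips out (and t−1 returns) at most 3t − (t−1) of the 6 are across; that first reaches 6 at t = 3, so at least 5 crossings are needed.
The plan below uses exactly 5 crossings, so it is optimal:
1. dragon III and trainer III cross → the dry ground.
2. trainer III crosses ← the marsh camp.
3. trainer I, trainer II, and trainer III cross → the dry ground.
4. dragon III crosses ← the marsh camp.
5. dragon I, dragon II, and dragon III cross → the dry ground.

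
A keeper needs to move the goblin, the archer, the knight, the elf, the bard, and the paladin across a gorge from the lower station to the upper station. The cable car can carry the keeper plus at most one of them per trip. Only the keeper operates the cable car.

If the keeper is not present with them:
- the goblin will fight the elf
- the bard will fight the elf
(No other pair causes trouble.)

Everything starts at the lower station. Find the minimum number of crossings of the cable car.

Counting alone: the keeper can take at most 1 across per trip to the upper station, so moving all 6 needs at least 6 loaded trips out, with a return between consecutive ones — at least 11 crossings.
The safety rule pushes this higher. Following every safe sequence of crossings, the most of the 6 that can be at the upper station as the cable car arrives there on crossing 11 is 5 — never all 6.
So no plan with fewer than 13 crossings exists, and this one achieves 13:
1. Keeper goes to the upper station with the elf.
2. Keeper goes back to the lower station alone.
3. Keeper goes to the upper station with the goblin.
4. Keeper goes back to the lower station with the elf.
5. Keeper goes to the upper station with the bard.
6. Keeper goes back to the lower station alone.
7. Keeper goes to the upper station with the archer.
8. Keeper goes back to the lower station alone.
9. Keeper goes to the upper station with the knight.
10. Keeper goes back to the lower station alone.
11. Keeper goes to the upper station with the paladin.
12. Keeper goes back to the lower station alone.
13. Keeper goes to the upper station with the elf.

13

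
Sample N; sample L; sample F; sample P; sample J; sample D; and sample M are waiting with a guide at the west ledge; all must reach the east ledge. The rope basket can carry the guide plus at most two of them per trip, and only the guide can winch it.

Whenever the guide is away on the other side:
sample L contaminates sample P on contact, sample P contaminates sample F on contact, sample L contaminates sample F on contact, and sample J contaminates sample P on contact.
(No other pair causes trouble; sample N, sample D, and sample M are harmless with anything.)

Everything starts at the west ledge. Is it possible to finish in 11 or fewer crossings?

Yes

Yes — this plan uses 11 crossings (≤ 11):
1. Guide goes to the east ledge with sample L and sample P.  [the west ledge: sample D, sample F, sample J, sample M, sample N | the east ledge: sample L, sample P]
2. Guide goes back to the west ledge with sample L.  [the west ledge: sample D, sample F, sample J, sample L, sample M, sample N | the east ledge: sample P]
3. Guide goes to the east ledge with sample L and sample N.  [the west ledge: sample D, sample F, sample J, sample M | the east ledge: sample L, sample N, sample P]
4. Guide goes back to the west ledge with sample L.  [the west ledge: sample D, sample F, sample J, sample L, sample M | the east ledge: sample N, sample P]
5. Guide goes to the east ledge with sample J and sample L.  [the west ledge: sample D, sample F, sample M | the east ledge: sample J, sample L, sample N, sample P]
6. Guide goes back to the west ledge with sample P.  [the west ledge: sample D, sample F, sample M, sample P | the east ledge: sample J, sample L, sample N]
7. Guide goes to the east ledge with sample D and sample F.  [the west ledge: sample M, sample P | the east ledge: sample D, sample F, sample J, sample L, sample N]
8. Guide goes back to the west ledge with sample L.  [the west ledge: sample L, sample M, sample P | the east ledge: sample D, sample F, sample J, sample N]
9. Guide goes to the east ledge with sample L and sample M.  [the west ledge: sample P | the east ledge: sample D, sample F, sample J, sample L, sample M, sample N]
10. Guide goes back to the west ledge with sample L.  [the west ledge: sample L, sample P | the east ledge: sample D, sample F, sample J, sample M, sample N]
11. Guide goes to the east ledge with sample L and sample P.  [the west ledge: — | the east ledge: sample D, sample F, sample J, sample L, sample M, sample N, sample P]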